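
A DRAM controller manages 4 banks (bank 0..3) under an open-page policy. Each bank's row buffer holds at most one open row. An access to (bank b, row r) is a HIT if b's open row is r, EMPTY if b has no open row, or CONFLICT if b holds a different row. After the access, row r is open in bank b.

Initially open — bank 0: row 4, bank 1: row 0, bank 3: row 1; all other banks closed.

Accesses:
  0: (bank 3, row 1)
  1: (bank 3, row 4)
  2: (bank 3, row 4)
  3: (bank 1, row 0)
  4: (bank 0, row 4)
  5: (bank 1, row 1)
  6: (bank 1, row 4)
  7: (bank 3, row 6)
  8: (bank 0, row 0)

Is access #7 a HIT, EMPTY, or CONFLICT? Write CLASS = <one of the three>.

#0 (3,1) H  (was 1)
#1 (3,4) C  (was 1)
#2 (3,4) H  (was 4)
#3 (1,0) H  (was 0)
#4 (0,4) H  (was 4)
#5 (1,1) C  (was 0)
#6 (1,4) C  (was 1)
#7 (3,6) C  (was 4)
#8 (0,0) C  (was 4)

CLASS = CONFLICT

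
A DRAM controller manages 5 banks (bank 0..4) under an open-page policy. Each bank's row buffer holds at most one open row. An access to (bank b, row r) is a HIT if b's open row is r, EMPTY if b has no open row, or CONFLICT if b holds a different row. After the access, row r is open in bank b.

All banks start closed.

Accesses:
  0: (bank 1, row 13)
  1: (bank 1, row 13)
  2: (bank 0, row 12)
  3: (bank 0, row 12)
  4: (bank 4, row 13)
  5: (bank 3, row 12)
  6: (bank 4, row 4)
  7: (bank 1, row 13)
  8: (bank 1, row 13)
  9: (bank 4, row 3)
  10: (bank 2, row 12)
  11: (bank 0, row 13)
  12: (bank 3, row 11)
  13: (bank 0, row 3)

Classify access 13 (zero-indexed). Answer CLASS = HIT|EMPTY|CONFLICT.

CLASS = CONFLICT

#0 (1,13) E
#1 (1,13) H  (was 13)
#2 (0,12) E
#3 (0,12) H  (was 12)
#4 (4,13) E
#5 (3,12) E
#6 (4,4) C  (was 13)
#7 (1,13) H  (was 13)
#8 (1,13) H  (was 13)
#9 (4,3) C  (was 4)
#10 (2,12) E
#11 (0,13) C  (was 12)
#12 (3,11) C  (was 12)
#13 (0,3) C  (was 13)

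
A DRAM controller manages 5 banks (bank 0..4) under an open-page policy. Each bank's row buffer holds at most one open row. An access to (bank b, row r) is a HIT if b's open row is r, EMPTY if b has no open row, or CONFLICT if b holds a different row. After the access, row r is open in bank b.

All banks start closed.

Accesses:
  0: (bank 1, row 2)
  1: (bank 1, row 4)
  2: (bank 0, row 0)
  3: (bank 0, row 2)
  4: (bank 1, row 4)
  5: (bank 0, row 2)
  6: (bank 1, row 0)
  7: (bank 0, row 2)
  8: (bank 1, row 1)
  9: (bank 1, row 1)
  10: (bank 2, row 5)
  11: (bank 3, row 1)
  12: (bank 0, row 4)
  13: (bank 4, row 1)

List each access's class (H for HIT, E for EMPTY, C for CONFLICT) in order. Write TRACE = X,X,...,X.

  [0] b1 r2: no row ⇒ E
  [1] b1 r4: had r2 ⇒ C
  [2] b0 r0: no row ⇒ E
  [3] b0 r2: had r0 ⇒ C
  [4] b1 r4: had r4 ⇒ H
  [5] b0 r2: had r2 ⇒ H
  [6] b1 r0: had r4 ⇒ C
  [7] b0 r2: had r2 ⇒ H
  [8] b1 r1: had r0 ⇒ C
  [9] b1 r1: had r1 ⇒ H
  [10] b2 r5: no row ⇒ E
  [11] b3 r1: no row ⇒ E
  [12] b0 r4: had r2 ⇒ C
  [13] b4 r1: no row ⇒ E

TRACE = E,C,E,C,H,H,C,H,C,H,E,E,C,E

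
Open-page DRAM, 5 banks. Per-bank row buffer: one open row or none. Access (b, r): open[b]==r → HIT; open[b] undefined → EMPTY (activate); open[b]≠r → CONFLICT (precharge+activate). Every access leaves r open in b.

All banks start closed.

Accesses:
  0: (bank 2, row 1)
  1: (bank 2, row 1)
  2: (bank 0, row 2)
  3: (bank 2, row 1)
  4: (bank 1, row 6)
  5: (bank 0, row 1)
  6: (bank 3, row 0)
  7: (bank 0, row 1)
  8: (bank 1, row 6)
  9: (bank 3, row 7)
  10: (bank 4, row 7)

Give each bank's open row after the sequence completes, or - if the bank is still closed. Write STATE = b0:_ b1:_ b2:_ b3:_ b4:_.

#0 (2,1) E
#1 (2,1) H  (was 1)
#2 (0,2) E
#3 (2,1) H  (was 1)
#4 (1,6) E
#5 (0,1) C  (was 2)
#6 (3,0) E
#7 (0,1) H  (was 1)
#8 (1,6) H  (was 6)
#9 (3,7) C  (was 0)
#10 (4,7) E

STATE = b0:1 b1:6 b2:1 b3:7 b4:7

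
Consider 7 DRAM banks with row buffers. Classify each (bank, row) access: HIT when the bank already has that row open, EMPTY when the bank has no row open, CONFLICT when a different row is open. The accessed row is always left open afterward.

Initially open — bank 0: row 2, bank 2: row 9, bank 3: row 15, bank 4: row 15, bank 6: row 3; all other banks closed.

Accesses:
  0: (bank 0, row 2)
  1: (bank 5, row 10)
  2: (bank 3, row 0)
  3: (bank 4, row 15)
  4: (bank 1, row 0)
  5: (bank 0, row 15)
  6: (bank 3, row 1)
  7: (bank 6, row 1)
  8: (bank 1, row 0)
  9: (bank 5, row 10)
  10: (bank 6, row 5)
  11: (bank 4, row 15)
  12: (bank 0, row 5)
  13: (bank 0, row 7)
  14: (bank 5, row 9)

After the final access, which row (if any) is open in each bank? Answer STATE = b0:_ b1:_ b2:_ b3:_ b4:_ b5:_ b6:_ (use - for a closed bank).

step 0: bank0 2->2 [HIT]
step 1: bank5 None->10 [EMPTY]
step 2: bank3 15->0 [CONFLICT]
step 3: bank4 15->15 [HIT]
step 4: bank1 None->0 [EMPTY]
step 5: bank0 2->15 [CONFLICT]
step 6: bank3 0->1 [CONFLICT]
step 7: bank6 3->1 [CONFLICT]
step 8: bank1 0->0 [HIT]
step 9: bank5 10->10 [HIT]
step 10: bank6 1->5 [CONFLICT]
step 11: bank4 15->15 [HIT]
step 12: bank0 15->5 [CONFLICT]
step 13: bank0 5->7 [CONFLICT]
step 14: bank5 10->9 [CONFLICT]

STATE = b0:7 b1:0 b2:9 b3:1 b4:15 b5:9 b6:5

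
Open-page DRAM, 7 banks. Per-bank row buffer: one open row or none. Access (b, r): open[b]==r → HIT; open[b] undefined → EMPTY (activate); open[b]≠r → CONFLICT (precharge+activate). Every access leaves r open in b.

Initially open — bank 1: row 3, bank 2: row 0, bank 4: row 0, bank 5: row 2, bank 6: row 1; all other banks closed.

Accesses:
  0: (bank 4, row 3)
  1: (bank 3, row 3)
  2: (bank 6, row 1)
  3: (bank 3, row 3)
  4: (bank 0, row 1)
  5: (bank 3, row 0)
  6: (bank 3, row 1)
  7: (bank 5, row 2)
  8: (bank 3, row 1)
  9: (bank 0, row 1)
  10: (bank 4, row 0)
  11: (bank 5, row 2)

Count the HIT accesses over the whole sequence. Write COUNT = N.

COUNT = 6

step 0: bank4 0->3 [CONFLICT]
step 1: bank3 None->3 [EMPTY]
step 2: bank6 1->1 [HIT]
step 3: bank3 3->3 [HIT]
step 4: bank0 None->1 [EMPTY]
step 5: bank3 3->0 [CONFLICT]
step 6: bank3 0->1 [CONFLICT]
step 7: bank5 2->2 [HIT]
step 8: bank3 1->1 [HIT]
step 9: bank0 1->1 [HIT]
step 10: bank4 3->0 [CONFLICT]
step 11: bank5 2->2 [HIT]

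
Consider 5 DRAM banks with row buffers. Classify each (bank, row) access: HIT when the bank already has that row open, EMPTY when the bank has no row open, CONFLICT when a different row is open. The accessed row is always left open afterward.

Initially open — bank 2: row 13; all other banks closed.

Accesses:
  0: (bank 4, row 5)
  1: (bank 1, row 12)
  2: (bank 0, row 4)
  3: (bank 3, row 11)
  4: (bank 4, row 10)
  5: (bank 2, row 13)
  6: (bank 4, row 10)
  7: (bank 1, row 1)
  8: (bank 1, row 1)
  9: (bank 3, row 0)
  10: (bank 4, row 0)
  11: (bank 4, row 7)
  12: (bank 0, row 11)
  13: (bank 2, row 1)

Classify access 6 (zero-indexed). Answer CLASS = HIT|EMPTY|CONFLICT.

0: bank 4 row 5 — prev None → EMPTY
1: bank 1 row 12 — prev None → EMPTY
2: bank 0 row 4 — prev None → EMPTY
3: bank 3 row 11 — prev None → EMPTY
4: bank 4 row 10 — prev 5 → CONFLICT
5: bank 2 row 13 — prev 13 → HIT
6: bank 4 row 10 — prev 10 → HIT
7: bank 1 row 1 — prev 12 → CONFLICT
8: bank 1 row 1 — prev 1 → HIT
9: bank 3 row 0 — prev 11 → CONFLICT
10: bank 4 row 0 — prev 10 → CONFLICT
11: bank 4 row 7 — prev 0 → CONFLICT
12: bank 0 row 11 — prev 4 → CONFLICT
13: bank 2 row 1 — prev 13 → CONFLICT

CLASS = HIT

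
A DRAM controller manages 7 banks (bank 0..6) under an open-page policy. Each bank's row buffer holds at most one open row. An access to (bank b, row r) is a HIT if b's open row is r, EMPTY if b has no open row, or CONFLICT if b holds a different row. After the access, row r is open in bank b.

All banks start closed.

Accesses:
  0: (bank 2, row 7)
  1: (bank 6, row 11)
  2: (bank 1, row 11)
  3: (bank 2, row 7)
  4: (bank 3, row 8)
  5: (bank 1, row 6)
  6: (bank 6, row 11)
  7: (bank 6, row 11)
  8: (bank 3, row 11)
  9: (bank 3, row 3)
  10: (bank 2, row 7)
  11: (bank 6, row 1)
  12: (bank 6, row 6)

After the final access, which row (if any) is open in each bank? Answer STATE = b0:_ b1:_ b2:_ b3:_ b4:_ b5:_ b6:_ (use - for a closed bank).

STATE = b0:- b1:6 b2:7 b3:3 b4:- b5:- b6:6

#0 (2,7) E
#1 (6,11) E
#2 (1,11) E
#3 (2,7) H  (was 7)
#4 (3,8) E
#5 (1,6) C  (was 11)
#6 (6,11) H  (was 11)
#7 (6,11) H  (was 11)
#8 (3,11) C  (was 8)
#9 (3,3) C  (was 11)
#10 (2,7) H  (was 7)
#11 (6,1) C  (was 11)
#12 (6,6) C  (was 1)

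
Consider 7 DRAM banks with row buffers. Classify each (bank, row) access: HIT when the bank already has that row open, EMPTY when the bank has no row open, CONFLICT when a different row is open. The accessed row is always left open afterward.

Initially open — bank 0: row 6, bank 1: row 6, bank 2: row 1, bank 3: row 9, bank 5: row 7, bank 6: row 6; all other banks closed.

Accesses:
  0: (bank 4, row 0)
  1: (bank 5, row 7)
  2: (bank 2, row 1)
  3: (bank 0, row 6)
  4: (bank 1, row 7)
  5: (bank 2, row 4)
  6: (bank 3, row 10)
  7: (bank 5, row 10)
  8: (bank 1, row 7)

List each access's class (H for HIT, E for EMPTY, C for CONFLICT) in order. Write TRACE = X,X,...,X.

  [0] b4 r0: no row ⇒ E
  [1] b5 r7: had r7 ⇒ H
  [2] b2 r1: had r1 ⇒ H
  [3] b0 r6: had r6 ⇒ H
  [4] b1 r7: had r6 ⇒ C
  [5] b2 r4: had r1 ⇒ C
  [6] b3 r10: had r9 ⇒ C
  [7] b5 r10: had r7 ⇒ C
  [8] b1 r7: had r7 ⇒ H

TRACE = E,H,H,H,C,C,C,C,H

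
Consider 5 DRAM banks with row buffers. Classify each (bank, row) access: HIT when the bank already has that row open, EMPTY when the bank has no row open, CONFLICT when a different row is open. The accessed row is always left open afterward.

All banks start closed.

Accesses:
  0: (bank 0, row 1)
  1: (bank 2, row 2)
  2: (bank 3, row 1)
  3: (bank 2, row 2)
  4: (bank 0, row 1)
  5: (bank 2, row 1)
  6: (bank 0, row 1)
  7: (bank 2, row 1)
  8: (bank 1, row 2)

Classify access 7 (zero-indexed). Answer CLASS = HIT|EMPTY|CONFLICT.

CLASS = HIT

step 0: bank0 None->1 [EMPTY]
step 1: bank2 None->2 [EMPTY]
step 2: bank3 None->1 [EMPTY]
step 3: bank2 2->2 [HIT]
step 4: bank0 1->1 [HIT]
step 5: bank2 2->1 [CONFLICT]
step 6: bank0 1->1 [HIT]
step 7: bank2 1->1 [HIT]
step 8: bank1 None->2 [EMPTY]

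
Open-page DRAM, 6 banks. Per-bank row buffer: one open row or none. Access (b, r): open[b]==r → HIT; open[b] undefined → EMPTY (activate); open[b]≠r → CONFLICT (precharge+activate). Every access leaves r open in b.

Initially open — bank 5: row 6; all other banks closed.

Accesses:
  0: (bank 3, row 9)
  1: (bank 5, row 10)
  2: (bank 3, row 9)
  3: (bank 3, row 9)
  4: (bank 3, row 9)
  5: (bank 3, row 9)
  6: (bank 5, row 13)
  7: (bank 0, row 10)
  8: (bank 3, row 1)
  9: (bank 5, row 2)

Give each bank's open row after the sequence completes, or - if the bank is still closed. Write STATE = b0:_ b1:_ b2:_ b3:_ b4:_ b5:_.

  [0] b3 r9: no row ⇒ E
  [1] b5 r10: had r6 ⇒ C
  [2] b3 r9: had r9 ⇒ H
  [3] b3 r9: had r9 ⇒ H
  [4] b3 r9: had r9 ⇒ H
  [5] b3 r9: had r9 ⇒ H
  [6] b5 r13: had r10 ⇒ C
  [7] b0 r10: no row ⇒ E
  [8] b3 r1: had r9 ⇒ C
  [9] b5 r2: had r13 ⇒ C

STATE = b0:10 b1:- b2:- b3:1 b4:- b5:2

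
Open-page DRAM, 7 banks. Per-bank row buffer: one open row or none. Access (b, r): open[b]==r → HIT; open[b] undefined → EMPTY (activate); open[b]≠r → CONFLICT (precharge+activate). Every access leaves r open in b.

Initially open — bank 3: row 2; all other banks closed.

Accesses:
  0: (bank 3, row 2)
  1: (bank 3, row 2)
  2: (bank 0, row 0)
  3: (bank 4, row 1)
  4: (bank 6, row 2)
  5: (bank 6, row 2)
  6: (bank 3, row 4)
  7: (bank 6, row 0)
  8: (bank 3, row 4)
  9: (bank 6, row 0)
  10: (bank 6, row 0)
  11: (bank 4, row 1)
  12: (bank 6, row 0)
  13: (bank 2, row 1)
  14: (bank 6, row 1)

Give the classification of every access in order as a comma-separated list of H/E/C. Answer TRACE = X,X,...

TRACE = H,H,E,E,E,H,C,C,H,H,H,H,H,E,C

0: bank 3 row 2 — prev 2 → HIT
1: bank 3 row 2 — prev 2 → HIT
2: bank 0 row 0 — prev None → EMPTY
3: bank 4 row 1 — prev None → EMPTY
4: bank 6 row 2 — prev None → EMPTY
5: bank 6 row 2 — prev 2 → HIT
6: bank 3 row 4 — prev 2 → CONFLICT
7: bank 6 row 0 — prev 2 → CONFLICT
8: bank 3 row 4 — prev 4 → HIT
9: bank 6 row 0 — prev 0 → HIT
10: bank 6 row 0 — prev 0 → HIT
11: bank 4 row 1 — prev 1 → HIT
12: bank 6 row 0 — prev 0 → HIT
13: bank 2 row 1 — prev None → EMPTY
14: bank 6 row 1 — prev 0 → CONFLICT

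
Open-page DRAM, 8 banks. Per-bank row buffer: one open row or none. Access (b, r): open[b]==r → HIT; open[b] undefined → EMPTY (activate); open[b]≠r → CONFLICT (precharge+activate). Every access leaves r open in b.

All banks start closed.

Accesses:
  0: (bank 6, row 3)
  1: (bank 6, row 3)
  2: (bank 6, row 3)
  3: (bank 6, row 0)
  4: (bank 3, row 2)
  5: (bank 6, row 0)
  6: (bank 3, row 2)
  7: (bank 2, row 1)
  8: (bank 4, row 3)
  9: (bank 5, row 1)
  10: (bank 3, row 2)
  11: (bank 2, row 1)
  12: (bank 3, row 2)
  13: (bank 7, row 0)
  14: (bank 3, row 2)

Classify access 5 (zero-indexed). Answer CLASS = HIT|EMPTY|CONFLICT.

CLASS = HIT

step 0: bank6 None->3 [EMPTY]
step 1: bank6 3->3 [HIT]
step 2: bank6 3->3 [HIT]
step 3: bank6 3->0 [CONFLICT]
step 4: bank3 None->2 [EMPTY]
step 5: bank6 0->0 [HIT]
step 6: bank3 2->2 [HIT]
step 7: bank2 None->1 [EMPTY]
step 8: bank4 None->3 [EMPTY]
step 9: bank5 None->1 [EMPTY]
step 10: bank3 2->2 [HIT]
step 11: bank2 1->1 [HIT]
step 12: bank3 2->2 [HIT]
step 13: bank7 None->0 [EMPTY]
step 14: bank3 2->2 [HIT]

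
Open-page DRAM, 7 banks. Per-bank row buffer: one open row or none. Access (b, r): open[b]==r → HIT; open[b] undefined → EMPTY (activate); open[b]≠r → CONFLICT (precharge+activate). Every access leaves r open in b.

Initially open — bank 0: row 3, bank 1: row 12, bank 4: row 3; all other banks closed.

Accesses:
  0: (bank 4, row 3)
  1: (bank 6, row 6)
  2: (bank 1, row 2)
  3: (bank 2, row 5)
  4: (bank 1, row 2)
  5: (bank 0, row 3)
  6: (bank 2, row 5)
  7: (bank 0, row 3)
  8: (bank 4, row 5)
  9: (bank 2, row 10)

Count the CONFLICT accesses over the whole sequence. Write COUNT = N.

COUNT = 3

#0 (4,3) H  (was 3)
#1 (6,6) E
#2 (1,2) C  (was 12)
#3 (2,5) E
#4 (1,2) H  (was 2)
#5 (0,3) H  (was 3)
#6 (2,5) H  (was 5)
#7 (0,3) H  (was 3)
#8 (4,5) C  (was 3)
#9 (2,10) C  (was 5)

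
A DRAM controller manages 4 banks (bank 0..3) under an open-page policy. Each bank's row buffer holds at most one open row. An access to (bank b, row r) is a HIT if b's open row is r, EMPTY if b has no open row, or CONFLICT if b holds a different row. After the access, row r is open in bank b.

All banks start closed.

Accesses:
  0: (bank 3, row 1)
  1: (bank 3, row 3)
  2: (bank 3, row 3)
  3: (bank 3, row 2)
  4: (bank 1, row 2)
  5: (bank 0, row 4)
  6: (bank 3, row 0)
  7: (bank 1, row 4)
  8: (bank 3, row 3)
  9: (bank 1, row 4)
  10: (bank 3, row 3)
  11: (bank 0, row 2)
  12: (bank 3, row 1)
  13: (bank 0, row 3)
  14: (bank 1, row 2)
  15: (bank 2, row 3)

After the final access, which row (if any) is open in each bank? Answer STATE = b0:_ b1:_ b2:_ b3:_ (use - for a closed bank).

  [0] b3 r1: no row ⇒ E
  [1] b3 r3: had r1 ⇒ C
  [2] b3 r3: had r3 ⇒ H
  [3] b3 r2: had r3 ⇒ C
  [4] b1 r2: no row ⇒ E
  [5] b0 r4: no row ⇒ E
  [6] b3 r0: had r2 ⇒ C
  [7] b1 r4: had r2 ⇒ C
  [8] b3 r3: had r0 ⇒ C
  [9] b1 r4: had r4 ⇒ H
  [10] b3 r3: had r3 ⇒ H
  [11] b0 r2: had r4 ⇒ C
  [12] b3 r1: had r3 ⇒ C
  [13] b0 r3: had r2 ⇒ C
  [14] b1 r2: had r4 ⇒ C
  [15] b2 r3: no row ⇒ E

STATE = b0:3 b1:2 b2:3 b3:1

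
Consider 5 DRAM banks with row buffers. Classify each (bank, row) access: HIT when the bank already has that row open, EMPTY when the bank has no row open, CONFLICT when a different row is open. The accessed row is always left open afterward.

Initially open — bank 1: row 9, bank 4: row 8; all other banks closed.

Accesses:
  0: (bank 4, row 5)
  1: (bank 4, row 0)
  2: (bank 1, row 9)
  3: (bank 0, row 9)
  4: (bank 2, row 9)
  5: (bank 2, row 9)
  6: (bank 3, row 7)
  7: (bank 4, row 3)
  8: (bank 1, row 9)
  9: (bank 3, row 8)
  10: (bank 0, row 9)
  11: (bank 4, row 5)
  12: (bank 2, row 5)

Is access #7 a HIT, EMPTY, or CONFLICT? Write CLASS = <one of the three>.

CLASS = CONFLICT

0: bank 4 row 5 — prev 8 → CONFLICT
1: bank 4 row 0 — prev 5 → CONFLICT
2: bank 1 row 9 — prev 9 → HIT
3: bank 0 row 9 — prev None → EMPTY
4: bank 2 row 9 — prev None → EMPTY
5: bank 2 row 9 — prev 9 → HIT
6: bank 3 row 7 — prev None → EMPTY
7: bank 4 row 3 — prev 0 → CONFLICT
8: bank 1 row 9 — prev 9 → HIT
9: bank 3 row 8 — prev 7 → CONFLICT
10: bank 0 row 9 — prev 9 → HIT
11: bank 4 row 5 — prev 3 → CONFLICT
12: bank 2 row 5 — prev 9 → CONFLICT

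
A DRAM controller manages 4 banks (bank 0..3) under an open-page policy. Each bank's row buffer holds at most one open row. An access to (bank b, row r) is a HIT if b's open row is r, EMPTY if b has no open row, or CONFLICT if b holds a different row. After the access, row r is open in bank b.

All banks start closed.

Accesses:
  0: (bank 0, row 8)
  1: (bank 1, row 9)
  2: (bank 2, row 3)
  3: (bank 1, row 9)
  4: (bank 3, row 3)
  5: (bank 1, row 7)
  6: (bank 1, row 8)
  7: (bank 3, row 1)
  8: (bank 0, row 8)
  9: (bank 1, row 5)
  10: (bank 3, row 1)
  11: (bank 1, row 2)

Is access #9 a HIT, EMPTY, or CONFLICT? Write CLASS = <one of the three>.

CLASS = CONFLICT

0: bank 0 row 8 — prev None → EMPTY
1: bank 1 row 9 — prev None → EMPTY
2: bank 2 row 3 — prev None → EMPTY
3: bank 1 row 9 — prev 9 → HIT
4: bank 3 row 3 — prev None → EMPTY
5: bank 1 row 7 — prev 9 → CONFLICT
6: bank 1 row 8 — prev 7 → CONFLICT
7: bank 3 row 1 — prev 3 → CONFLICT
8: bank 0 row 8 — prev 8 → HIT
9: bank 1 row 5 — prev 8 → CONFLICT
10: bank 3 row 1 — prev 1 → HIT
11: bank 1 row 2 — prev 5 → CONFLICT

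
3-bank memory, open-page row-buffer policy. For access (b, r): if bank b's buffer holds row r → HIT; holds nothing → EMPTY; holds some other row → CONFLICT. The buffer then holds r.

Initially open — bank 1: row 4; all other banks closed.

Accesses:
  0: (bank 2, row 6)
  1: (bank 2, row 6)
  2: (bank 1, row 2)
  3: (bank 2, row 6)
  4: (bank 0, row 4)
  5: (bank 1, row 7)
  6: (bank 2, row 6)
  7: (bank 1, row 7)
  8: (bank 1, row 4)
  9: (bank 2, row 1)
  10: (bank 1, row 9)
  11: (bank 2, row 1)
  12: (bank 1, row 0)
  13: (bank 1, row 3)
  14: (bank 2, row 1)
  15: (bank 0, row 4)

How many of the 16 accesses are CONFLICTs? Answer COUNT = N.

COUNT = 7

step 0: bank2 None->6 [EMPTY]
step 1: bank2 6->6 [HIT]
step 2: bank1 4->2 [CONFLICT]
step 3: bank2 6->6 [HIT]
step 4: bank0 None->4 [EMPTY]
step 5: bank1 2->7 [CONFLICT]
step 6: bank2 6->6 [HIT]
step 7: bank1 7->7 [HIT]
step 8: bank1 7->4 [CONFLICT]
step 9: bank2 6->1 [CONFLICT]
step 10: bank1 4->9 [CONFLICT]
step 11: bank2 1->1 [HIT]
step 12: bank1 9->0 [CONFLICT]
step 13: bank1 0->3 [CONFLICT]
step 14: bank2 1->1 [HIT]
step 15: bank0 4->4 [HIT]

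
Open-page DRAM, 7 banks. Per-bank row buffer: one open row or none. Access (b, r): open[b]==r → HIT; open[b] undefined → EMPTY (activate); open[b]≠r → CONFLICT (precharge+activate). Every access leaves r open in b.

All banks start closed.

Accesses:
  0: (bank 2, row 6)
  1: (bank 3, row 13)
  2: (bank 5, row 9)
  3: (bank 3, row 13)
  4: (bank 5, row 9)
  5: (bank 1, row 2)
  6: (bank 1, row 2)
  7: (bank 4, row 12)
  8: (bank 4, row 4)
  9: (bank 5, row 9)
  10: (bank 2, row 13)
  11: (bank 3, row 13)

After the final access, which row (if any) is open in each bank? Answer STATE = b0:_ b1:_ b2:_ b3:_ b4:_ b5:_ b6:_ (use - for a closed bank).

STATE = b0:- b1:2 b2:13 b3:13 b4:4 b5:9 b6:-

  [0] b2 r6: no row ⇒ E
  [1] b3 r13: no row ⇒ E
  [2] b5 r9: no row ⇒ E
  [3] b3 r13: had r13 ⇒ H
  [4] b5 r9: had r9 ⇒ H
  [5] b1 r2: no row ⇒ E
  [6] b1 r2: had r2 ⇒ H
  [7] b4 r12: no row ⇒ E
  [8] b4 r4: had r12 ⇒ C
  [9] b5 r9: had r9 ⇒ H
  [10] b2 r13: had r6 ⇒ C
  [11] b3 r13: had r13 ⇒ H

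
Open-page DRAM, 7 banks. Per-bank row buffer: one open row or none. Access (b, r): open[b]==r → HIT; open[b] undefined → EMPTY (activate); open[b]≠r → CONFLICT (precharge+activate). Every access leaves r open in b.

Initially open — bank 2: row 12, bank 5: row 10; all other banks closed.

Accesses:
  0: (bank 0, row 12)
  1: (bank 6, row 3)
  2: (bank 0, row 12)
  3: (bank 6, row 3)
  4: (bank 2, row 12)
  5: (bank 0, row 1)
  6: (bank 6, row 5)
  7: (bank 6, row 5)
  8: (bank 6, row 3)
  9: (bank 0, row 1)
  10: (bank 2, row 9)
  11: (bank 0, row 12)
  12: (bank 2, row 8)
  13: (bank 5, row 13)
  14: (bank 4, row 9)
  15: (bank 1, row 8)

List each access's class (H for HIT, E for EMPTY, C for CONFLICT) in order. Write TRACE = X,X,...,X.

TRACE = E,E,H,H,H,C,C,H,C,H,C,C,C,C,E,E

  [0] b0 r12: no row ⇒ E
  [1] b6 r3: no row ⇒ E
  [2] b0 r12: had r12 ⇒ H
  [3] b6 r3: had r3 ⇒ H
  [4] b2 r12: had r12 ⇒ H
  [5] b0 r1: had r12 ⇒ C
  [6] b6 r5: had r3 ⇒ C
  [7] b6 r5: had r5 ⇒ H
  [8] b6 r3: had r5 ⇒ C
  [9] b0 r1: had r1 ⇒ H
  [10] b2 r9: had r12 ⇒ C
  [11] b0 r12: had r1 ⇒ C
  [12] b2 r8: had r9 ⇒ C
  [13] b5 r13: had r10 ⇒ C
  [14] b4 r9: no row ⇒ E
  [15] b1 r8: no row ⇒ E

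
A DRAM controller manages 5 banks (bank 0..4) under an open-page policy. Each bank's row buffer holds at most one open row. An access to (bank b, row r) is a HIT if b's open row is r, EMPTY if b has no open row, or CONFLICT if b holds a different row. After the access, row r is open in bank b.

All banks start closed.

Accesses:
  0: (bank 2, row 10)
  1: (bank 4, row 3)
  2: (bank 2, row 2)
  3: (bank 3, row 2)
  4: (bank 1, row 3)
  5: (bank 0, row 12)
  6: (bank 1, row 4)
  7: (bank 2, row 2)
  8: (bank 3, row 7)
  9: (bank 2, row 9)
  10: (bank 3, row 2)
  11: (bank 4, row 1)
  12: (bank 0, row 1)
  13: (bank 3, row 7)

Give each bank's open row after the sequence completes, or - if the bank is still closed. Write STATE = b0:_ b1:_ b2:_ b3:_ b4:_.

0: bank 2 row 10 — prev None → EMPTY
1: bank 4 row 3 — prev None → EMPTY
2: bank 2 row 2 — prev 10 → CONFLICT
3: bank 3 row 2 — prev None → EMPTY
4: bank 1 row 3 — prev None → EMPTY
5: bank 0 row 12 — prev None → EMPTY
6: bank 1 row 4 — prev 3 → CONFLICT
7: bank 2 row 2 — prev 2 → HIT
8: bank 3 row 7 — prev 2 → CONFLICT
9: bank 2 row 9 — prev 2 → CONFLICT
10: bank 3 row 2 — prev 7 → CONFLICT
11: bank 4 row 1 — prev 3 → CONFLICT
12: bank 0 row 1 — prev 12 → CONFLICT
13: bank 3 row 7 — prev 2 → CONFLICT

STATE = b0:1 b1:4 b2:9 b3:7 b4:1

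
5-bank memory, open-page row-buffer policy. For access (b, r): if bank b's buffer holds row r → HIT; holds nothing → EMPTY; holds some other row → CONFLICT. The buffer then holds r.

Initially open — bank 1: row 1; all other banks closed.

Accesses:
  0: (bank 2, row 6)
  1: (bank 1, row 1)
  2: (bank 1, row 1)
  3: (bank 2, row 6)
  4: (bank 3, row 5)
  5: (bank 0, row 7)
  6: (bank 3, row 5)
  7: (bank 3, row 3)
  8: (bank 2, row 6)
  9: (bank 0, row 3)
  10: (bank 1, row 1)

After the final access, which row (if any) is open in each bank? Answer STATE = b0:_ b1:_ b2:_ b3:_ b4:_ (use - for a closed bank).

0: bank 2 row 6 — prev None → EMPTY
1: bank 1 row 1 — prev 1 → HIT
2: bank 1 row 1 — prev 1 → HIT
3: bank 2 row 6 — prev 6 → HIT
4: bank 3 row 5 — prev None → EMPTY
5: bank 0 row 7 — prev None → EMPTY
6: bank 3 row 5 — prev 5 → HIT
7: bank 3 row 3 — prev 5 → CONFLICT
8: bank 2 row 6 — prev 6 → HIT
9: bank 0 row 3 — prev 7 → CONFLICT
10: bank 1 row 1 — prev 1 → HIT

STATE = b0:3 b1:1 b2:6 b3:3 b4:-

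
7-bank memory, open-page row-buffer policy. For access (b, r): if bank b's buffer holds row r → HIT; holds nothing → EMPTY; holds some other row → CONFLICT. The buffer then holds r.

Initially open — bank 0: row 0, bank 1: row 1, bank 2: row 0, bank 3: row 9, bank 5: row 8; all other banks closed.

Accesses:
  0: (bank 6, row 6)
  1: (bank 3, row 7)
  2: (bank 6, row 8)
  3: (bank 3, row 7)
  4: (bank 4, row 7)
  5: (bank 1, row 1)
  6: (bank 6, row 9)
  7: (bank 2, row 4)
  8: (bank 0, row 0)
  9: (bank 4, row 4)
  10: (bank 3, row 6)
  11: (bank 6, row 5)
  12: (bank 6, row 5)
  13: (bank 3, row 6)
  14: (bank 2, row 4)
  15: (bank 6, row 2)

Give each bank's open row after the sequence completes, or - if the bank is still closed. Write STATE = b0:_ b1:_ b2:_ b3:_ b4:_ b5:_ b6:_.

step 0: bank6 None->6 [EMPTY]
step 1: bank3 9->7 [CONFLICT]
step 2: bank6 6->8 [CONFLICT]
step 3: bank3 7->7 [HIT]
step 4: bank4 None->7 [EMPTY]
step 5: bank1 1->1 [HIT]
step 6: bank6 8->9 [CONFLICT]
step 7: bank2 0->4 [CONFLICT]
step 8: bank0 0->0 [HIT]
step 9: bank4 7->4 [CONFLICT]
step 10: bank3 7->6 [CONFLICT]
step 11: bank6 9->5 [CONFLICT]
step 12: bank6 5->5 [HIT]
step 13: bank3 6->6 [HIT]
step 14: bank2 4->4 [HIT]
step 15: bank6 5->2 [CONFLICT]

STATE = b0:0 b1:1 b2:4 b3:6 b4:4 b5:8 b6:2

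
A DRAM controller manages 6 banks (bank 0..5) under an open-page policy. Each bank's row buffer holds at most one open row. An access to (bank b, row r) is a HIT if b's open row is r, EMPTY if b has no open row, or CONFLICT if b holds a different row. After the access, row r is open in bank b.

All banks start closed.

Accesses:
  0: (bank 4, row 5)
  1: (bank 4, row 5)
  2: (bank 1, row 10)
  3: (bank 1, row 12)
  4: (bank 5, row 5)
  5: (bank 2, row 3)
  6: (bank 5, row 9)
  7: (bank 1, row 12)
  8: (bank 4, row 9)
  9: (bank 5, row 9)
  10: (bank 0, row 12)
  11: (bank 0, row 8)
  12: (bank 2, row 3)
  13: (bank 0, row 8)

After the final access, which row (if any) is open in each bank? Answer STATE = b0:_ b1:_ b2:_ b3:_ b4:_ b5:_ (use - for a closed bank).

STATE = b0:8 b1:12 b2:3 b3:- b4:9 b5:9

step 0: bank4 None->5 [EMPTY]
step 1: bank4 5->5 [HIT]
step 2: bank1 None->10 [EMPTY]
step 3: bank1 10->12 [CONFLICT]
step 4: bank5 None->5 [EMPTY]
step 5: bank2 None->3 [EMPTY]
step 6: bank5 5->9 [CONFLICT]
step 7: bank1 12->12 [HIT]
step 8: bank4 5->9 [CONFLICT]
step 9: bank5 9->9 [HIT]
step 10: bank0 None->12 [EMPTY]
step 11: bank0 12->8 [CONFLICT]
step 12: bank2 3->3 [HIT]
step 13: bank0 8->8 [HIT]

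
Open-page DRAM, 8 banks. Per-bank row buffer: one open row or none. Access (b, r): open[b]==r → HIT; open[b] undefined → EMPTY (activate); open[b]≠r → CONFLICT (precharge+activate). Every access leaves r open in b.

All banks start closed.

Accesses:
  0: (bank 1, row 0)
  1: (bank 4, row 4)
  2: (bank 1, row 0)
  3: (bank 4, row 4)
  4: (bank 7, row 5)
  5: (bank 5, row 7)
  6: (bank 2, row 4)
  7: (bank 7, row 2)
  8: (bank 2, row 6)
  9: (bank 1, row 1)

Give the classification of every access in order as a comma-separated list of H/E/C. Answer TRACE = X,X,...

TRACE = E,E,H,H,E,E,E,C,C,C

#0 (1,0) E
#1 (4,4) E
#2 (1,0) H  (was 0)
#3 (4,4) H  (was 4)
#4 (7,5) E
#5 (5,7) E
#6 (2,4) E
#7 (7,2) C  (was 5)
#8 (2,6) C  (was 4)
#9 (1,1) C  (was 0)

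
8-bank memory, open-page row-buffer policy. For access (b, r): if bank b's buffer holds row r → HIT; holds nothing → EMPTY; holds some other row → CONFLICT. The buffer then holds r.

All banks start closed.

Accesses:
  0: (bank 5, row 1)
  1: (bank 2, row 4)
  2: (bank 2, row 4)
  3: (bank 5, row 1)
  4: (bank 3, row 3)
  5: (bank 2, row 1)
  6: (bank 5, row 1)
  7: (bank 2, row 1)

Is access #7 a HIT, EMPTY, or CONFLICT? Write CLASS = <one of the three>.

#0 (5,1) E
#1 (2,4) E
#2 (2,4) H  (was 4)
#3 (5,1) H  (was 1)
#4 (3,3) E
#5 (2,1) C  (was 4)
#6 (5,1) H  (was 1)
#7 (2,1) H  (was 1)

CLASS = HIT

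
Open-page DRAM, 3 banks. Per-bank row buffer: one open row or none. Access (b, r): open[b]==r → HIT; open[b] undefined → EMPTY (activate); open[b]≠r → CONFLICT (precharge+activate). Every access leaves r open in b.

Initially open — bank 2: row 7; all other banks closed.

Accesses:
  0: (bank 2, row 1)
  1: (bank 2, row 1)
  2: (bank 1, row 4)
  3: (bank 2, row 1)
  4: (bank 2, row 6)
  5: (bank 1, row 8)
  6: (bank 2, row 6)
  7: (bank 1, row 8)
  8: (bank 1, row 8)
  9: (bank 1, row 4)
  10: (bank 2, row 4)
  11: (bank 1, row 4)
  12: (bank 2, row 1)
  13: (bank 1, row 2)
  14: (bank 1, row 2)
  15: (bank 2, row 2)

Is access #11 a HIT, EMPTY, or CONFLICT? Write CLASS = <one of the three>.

#0 (2,1) C  (was 7)
#1 (2,1) H  (was 1)
#2 (1,4) E
#3 (2,1) H  (was 1)
#4 (2,6) C  (was 1)
#5 (1,8) C  (was 4)
#6 (2,6) H  (was 6)
#7 (1,8) H  (was 8)
#8 (1,8) H  (was 8)
#9 (1,4) C  (was 8)
#10 (2,4) C  (was 6)
#11 (1,4) H  (was 4)
#12 (2,1) C  (was 4)
#13 (1,2) C  (was 4)
#14 (1,2) H  (was 2)
#15 (2,2) C  (was 1)

CLASS = HIT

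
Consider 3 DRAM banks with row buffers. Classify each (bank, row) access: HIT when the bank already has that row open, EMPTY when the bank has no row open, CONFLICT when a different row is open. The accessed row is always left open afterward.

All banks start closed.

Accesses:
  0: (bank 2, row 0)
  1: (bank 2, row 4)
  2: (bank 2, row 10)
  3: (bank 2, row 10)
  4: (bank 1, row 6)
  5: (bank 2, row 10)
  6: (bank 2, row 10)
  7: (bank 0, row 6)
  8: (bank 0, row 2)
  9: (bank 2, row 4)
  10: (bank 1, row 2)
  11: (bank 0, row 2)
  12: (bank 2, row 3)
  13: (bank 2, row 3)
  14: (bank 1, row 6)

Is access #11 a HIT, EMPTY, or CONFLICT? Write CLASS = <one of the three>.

step 0: bank2 None->0 [EMPTY]
step 1: bank2 0->4 [CONFLICT]
step 2: bank2 4->10 [CONFLICT]
step 3: bank2 10->10 [HIT]
step 4: bank1 None->6 [EMPTY]
step 5: bank2 10->10 [HIT]
step 6: bank2 10->10 [HIT]
step 7: bank0 None->6 [EMPTY]
step 8: bank0 6->2 [CONFLICT]
step 9: bank2 10->4 [CONFLICT]
step 10: bank1 6->2 [CONFLICT]
step 11: bank0 2->2 [HIT]
step 12: bank2 4->3 [CONFLICT]
step 13: bank2 3->3 [HIT]
step 14: bank1 2->6 [CONFLICT]

CLASS = HIT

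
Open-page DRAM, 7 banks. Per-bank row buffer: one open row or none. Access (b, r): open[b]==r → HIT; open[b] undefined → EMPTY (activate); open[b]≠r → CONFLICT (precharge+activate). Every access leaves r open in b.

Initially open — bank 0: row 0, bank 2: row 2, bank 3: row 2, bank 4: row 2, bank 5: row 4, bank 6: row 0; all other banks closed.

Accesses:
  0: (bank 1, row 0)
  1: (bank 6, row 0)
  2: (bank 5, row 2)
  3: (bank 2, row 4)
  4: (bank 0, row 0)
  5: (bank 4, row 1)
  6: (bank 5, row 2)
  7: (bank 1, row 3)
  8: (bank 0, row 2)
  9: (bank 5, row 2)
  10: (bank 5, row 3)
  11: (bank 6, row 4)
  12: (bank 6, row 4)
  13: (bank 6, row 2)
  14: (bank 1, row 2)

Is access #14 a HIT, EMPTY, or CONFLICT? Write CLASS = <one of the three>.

#0 (1,0) E
#1 (6,0) H  (was 0)
#2 (5,2) C  (was 4)
#3 (2,4) C  (was 2)
#4 (0,0) H  (was 0)
#5 (4,1) C  (was 2)
#6 (5,2) H  (was 2)
#7 (1,3) C  (was 0)
#8 (0,2) C  (was 0)
#9 (5,2) H  (was 2)
#10 (5,3) C  (was 2)
#11 (6,4) C  (was 0)
#12 (6,4) H  (was 4)
#13 (6,2) C  (was 4)
#14 (1,2) C  (was 3)

CLASS = CONFLICT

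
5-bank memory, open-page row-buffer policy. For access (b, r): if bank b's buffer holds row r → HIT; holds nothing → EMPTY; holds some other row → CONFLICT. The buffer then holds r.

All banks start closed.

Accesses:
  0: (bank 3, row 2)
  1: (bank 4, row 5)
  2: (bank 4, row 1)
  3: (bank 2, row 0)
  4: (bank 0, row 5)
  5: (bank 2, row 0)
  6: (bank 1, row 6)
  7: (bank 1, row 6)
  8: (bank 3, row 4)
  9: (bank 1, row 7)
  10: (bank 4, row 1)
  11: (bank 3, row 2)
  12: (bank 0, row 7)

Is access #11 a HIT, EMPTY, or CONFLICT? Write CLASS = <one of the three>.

CLASS = CONFLICT

#0 (3,2) E
#1 (4,5) E
#2 (4,1) C  (was 5)
#3 (2,0) E
#4 (0,5) E
#5 (2,0) H  (was 0)
#6 (1,6) E
#7 (1,6) H  (was 6)
#8 (3,4) C  (was 2)
#9 (1,7) C  (was 6)
#10 (4,1) H  (was 1)
#11 (3,2) C  (was 4)
#12 (0,7) C  (was 5)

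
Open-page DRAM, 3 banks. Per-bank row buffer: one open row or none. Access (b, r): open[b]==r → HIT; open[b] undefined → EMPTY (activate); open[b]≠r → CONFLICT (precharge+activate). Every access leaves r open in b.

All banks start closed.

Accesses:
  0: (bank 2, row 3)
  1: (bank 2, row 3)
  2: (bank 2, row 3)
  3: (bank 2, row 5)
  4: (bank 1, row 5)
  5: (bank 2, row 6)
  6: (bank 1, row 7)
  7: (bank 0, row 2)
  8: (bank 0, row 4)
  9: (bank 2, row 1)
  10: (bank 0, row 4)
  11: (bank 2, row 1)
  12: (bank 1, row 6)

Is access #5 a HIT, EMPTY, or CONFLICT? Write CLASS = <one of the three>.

CLASS = CONFLICT

step 0: bank2 None->3 [EMPTY]
step 1: bank2 3->3 [HIT]
step 2: bank2 3->3 [HIT]
step 3: bank2 3->5 [CONFLICT]
step 4: bank1 None->5 [EMPTY]
step 5: bank2 5->6 [CONFLICT]
step 6: bank1 5->7 [CONFLICT]
step 7: bank0 None->2 [EMPTY]
step 8: bank0 2->4 [CONFLICT]
step 9: bank2 6->1 [CONFLICT]
step 10: bank0 4->4 [HIT]
step 11: bank2 1->1 [HIT]
step 12: bank1 7->6 [CONFLICT]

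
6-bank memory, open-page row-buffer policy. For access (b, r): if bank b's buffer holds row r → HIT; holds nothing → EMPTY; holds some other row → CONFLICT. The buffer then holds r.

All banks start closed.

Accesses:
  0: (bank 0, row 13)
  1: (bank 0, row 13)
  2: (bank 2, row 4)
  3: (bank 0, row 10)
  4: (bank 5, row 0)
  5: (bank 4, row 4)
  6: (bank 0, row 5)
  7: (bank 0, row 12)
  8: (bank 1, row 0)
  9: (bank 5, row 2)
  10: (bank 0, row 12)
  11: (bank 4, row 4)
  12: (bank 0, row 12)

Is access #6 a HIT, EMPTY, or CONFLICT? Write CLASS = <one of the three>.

CLASS = CONFLICT

0: bank 0 row 13 — prev None → EMPTY
1: bank 0 row 13 — prev 13 → HIT
2: bank 2 row 4 — prev None → EMPTY
3: bank 0 row 10 — prev 13 → CONFLICT
4: bank 5 row 0 — prev None → EMPTY
5: bank 4 row 4 — prev None → EMPTY
6: bank 0 row 5 — prev 10 → CONFLICT
7: bank 0 row 12 — prev 5 → CONFLICT
8: bank 1 row 0 — prev None → EMPTY
9: bank 5 row 2 — prev 0 → CONFLICT
10: bank 0 row 12 — prev 12 → HIT
11: bank 4 row 4 — prev 4 → HIT
12: bank 0 row 12 — prev 12 → HIT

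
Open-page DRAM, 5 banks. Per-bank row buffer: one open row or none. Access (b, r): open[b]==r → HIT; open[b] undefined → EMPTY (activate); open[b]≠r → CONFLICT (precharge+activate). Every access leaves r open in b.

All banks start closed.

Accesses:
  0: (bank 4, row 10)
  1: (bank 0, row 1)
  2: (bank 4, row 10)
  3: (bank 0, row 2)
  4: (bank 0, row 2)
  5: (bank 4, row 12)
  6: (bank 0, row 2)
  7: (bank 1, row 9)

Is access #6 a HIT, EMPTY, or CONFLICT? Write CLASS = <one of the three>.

  [0] b4 r10: no row ⇒ E
  [1] b0 r1: no row ⇒ E
  [2] b4 r10: had r10 ⇒ H
  [3] b0 r2: had r1 ⇒ C
  [4] b0 r2: had r2 ⇒ H
  [5] b4 r12: had r10 ⇒ C
  [6] b0 r2: had r2 ⇒ H
  [7] b1 r9: no row ⇒ E

CLASS = HIT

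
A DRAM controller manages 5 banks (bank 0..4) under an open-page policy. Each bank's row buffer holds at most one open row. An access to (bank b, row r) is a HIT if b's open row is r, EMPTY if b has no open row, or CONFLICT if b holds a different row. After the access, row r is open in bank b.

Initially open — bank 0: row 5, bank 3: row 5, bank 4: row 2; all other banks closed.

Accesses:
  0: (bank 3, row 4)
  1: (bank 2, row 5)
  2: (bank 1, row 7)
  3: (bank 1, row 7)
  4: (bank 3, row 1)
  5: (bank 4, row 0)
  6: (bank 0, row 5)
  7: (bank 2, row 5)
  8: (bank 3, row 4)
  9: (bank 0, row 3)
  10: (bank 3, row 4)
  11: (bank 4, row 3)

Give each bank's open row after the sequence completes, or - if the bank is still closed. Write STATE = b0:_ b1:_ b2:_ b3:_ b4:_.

STATE = b0:3 b1:7 b2:5 b3:4 b4:3

0: bank 3 row 4 — prev 5 → CONFLICT
1: bank 2 row 5 — prev None → EMPTY
2: bank 1 row 7 — prev None → EMPTY
3: bank 1 row 7 — prev 7 → HIT
4: bank 3 row 1 — prev 4 → CONFLICT
5: bank 4 row 0 — prev 2 → CONFLICT
6: bank 0 row 5 — prev 5 → HIT
7: bank 2 row 5 — prev 5 → HIT
8: bank 3 row 4 — prev 1 → CONFLICT
9: bank 0 row 3 — prev 5 → CONFLICT
10: bank 3 row 4 — prev 4 → HIT
11: bank 4 row 3 — prev 0 → CONFLICT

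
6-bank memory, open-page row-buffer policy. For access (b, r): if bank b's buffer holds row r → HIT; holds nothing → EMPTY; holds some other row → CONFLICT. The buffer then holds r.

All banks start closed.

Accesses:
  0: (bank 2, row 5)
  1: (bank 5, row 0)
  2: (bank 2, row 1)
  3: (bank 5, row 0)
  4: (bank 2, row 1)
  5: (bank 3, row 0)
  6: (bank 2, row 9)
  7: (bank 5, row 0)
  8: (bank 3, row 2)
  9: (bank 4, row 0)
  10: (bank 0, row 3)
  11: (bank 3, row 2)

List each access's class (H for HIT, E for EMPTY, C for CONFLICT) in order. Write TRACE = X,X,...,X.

  [0] b2 r5: no row ⇒ E
  [1] b5 r0: no row ⇒ E
  [2] b2 r1: had r5 ⇒ C
  [3] b5 r0: had r0 ⇒ H
  [4] b2 r1: had r1 ⇒ H
  [5] b3 r0: no row ⇒ E
  [6] b2 r9: had r1 ⇒ C
  [7] b5 r0: had r0 ⇒ H
  [8] b3 r2: had r0 ⇒ C
  [9] b4 r0: no row ⇒ E
  [10] b0 r3: no row ⇒ E
  [11] b3 r2: had r2 ⇒ H

TRACE = E,E,C,H,H,E,C,H,C,E,E,H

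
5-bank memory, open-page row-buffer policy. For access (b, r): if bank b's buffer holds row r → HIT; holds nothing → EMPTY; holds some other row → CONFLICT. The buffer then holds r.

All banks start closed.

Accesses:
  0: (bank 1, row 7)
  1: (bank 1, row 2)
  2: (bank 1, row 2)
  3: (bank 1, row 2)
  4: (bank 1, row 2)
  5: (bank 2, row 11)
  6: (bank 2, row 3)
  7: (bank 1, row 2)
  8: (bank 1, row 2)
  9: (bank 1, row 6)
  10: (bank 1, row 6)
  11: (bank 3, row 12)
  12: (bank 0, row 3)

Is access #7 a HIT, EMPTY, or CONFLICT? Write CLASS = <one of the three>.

#0 (1,7) E
#1 (1,2) C  (was 7)
#2 (1,2) H  (was 2)
#3 (1,2) H  (was 2)
#4 (1,2) H  (was 2)
#5 (2,11) E
#6 (2,3) C  (was 11)
#7 (1,2) H  (was 2)
#8 (1,2) H  (was 2)
#9 (1,6) C  (was 2)
#10 (1,6) H  (was 6)
#11 (3,12) E
#12 (0,3) E

CLASS = HIT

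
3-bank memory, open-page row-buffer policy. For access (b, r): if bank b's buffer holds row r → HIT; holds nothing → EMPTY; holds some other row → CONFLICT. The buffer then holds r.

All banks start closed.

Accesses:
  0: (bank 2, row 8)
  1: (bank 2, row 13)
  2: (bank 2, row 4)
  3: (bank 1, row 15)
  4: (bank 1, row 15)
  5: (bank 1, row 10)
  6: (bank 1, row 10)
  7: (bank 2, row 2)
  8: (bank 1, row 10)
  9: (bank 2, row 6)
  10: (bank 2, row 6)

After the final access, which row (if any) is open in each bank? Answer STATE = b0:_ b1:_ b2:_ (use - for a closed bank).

STATE = b0:- b1:10 b2:6

  [0] b2 r8: no row ⇒ E
  [1] b2 r13: had r8 ⇒ C
  [2] b2 r4: had r13 ⇒ C
  [3] b1 r15: no row ⇒ E
  [4] b1 r15: had r15 ⇒ H
  [5] b1 r10: had r15 ⇒ C
  [6] b1 r10: had r10 ⇒ H
  [7] b2 r2: had r4 ⇒ C
  [8] b1 r10: had r10 ⇒ H
  [9] b2 r6: had r2 ⇒ C
  [10] b2 r6: had r6 ⇒ H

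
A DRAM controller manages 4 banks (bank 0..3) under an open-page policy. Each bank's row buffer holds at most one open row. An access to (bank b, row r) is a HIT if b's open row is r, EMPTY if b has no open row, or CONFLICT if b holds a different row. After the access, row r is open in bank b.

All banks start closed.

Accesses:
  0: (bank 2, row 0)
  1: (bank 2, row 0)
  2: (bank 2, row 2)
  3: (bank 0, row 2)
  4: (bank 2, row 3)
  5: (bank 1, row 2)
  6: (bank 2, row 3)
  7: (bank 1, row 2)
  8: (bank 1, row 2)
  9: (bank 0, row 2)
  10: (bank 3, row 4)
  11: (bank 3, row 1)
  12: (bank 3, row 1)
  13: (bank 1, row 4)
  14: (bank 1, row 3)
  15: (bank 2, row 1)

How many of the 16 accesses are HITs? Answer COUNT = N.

#0 (2,0) E
#1 (2,0) H  (was 0)
#2 (2,2) C  (was 0)
#3 (0,2) E
#4 (2,3) C  (was 2)
#5 (1,2) E
#6 (2,3) H  (was 3)
#7 (1,2) H  (was 2)
#8 (1,2) H  (was 2)
#9 (0,2) H  (was 2)
#10 (3,4) E
#11 (3,1) C  (was 4)
#12 (3,1) H  (was 1)
#13 (1,4) C  (was 2)
#14 (1,3) C  (was 4)
#15 (2,1) C  (was 3)

COUNT = 6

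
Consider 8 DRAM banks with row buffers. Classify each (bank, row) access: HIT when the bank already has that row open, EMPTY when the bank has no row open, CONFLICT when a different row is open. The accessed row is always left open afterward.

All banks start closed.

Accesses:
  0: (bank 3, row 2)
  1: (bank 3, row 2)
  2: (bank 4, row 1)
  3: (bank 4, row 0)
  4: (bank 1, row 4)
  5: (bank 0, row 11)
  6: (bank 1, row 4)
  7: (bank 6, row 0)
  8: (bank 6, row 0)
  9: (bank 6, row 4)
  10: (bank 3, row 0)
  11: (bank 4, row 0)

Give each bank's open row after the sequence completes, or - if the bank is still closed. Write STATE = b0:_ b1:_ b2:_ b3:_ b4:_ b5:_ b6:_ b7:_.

STATE = b0:11 b1:4 b2:- b3:0 b4:0 b5:- b6:4 b7:-

#0 (3,2) E
#1 (3,2) H  (was 2)
#2 (4,1) E
#3 (4,0) C  (was 1)
#4 (1,4) E
#5 (0,11) E
#6 (1,4) H  (was 4)
#7 (6,0) E
#8 (6,0) H  (was 0)
#9 (6,4) C  (was 0)
#10 (3,0) C  (was 2)
#11 (4,0) H  (was 0)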